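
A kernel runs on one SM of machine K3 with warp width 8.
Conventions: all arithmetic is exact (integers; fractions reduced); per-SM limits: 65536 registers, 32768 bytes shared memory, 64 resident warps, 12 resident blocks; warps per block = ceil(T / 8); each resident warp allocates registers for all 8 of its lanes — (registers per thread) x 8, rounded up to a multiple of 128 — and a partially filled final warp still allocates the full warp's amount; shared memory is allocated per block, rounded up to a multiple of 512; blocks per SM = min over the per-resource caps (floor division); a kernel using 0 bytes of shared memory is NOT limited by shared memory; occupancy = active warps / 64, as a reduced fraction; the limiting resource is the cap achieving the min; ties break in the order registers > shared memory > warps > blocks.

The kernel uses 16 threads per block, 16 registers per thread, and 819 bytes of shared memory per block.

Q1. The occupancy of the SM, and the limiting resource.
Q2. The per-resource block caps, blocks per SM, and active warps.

Answer: occupancy 3/8, limited by blocks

registers: 256 blocks
shared memory: 32 blocks
warps: 32 blocks
blocks: 12 blocks

Answer: 12 blocks, 24 active warps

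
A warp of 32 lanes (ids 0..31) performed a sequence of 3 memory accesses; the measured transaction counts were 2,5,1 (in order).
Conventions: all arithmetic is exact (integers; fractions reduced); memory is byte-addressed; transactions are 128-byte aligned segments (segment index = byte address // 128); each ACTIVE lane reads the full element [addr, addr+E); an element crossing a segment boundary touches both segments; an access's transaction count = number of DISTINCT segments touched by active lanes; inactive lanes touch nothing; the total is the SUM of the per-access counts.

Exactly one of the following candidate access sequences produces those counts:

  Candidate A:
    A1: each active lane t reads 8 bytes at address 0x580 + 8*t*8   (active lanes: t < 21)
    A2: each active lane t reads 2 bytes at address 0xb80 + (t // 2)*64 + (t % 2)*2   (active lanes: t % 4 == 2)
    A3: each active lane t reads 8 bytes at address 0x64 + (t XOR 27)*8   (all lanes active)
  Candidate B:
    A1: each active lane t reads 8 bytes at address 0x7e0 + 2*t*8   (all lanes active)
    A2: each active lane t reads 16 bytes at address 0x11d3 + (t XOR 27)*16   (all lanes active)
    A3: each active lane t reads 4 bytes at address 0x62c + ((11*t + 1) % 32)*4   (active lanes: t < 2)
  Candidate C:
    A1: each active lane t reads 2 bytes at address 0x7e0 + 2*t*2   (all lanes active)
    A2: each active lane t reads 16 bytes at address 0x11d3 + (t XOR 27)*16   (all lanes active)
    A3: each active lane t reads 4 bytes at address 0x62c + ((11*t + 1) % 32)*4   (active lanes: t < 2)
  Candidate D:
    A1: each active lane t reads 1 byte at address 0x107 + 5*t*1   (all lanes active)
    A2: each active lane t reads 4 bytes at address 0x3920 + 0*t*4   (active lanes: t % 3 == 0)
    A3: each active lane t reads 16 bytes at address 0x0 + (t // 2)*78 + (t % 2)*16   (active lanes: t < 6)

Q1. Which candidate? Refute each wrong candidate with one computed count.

A: A1 gives 11 transactions, not 2
B: A1 gives 5 transactions, not 2
D: A2 gives 1 transaction, not 5
C: all counts match (2,5,1)

Answer: C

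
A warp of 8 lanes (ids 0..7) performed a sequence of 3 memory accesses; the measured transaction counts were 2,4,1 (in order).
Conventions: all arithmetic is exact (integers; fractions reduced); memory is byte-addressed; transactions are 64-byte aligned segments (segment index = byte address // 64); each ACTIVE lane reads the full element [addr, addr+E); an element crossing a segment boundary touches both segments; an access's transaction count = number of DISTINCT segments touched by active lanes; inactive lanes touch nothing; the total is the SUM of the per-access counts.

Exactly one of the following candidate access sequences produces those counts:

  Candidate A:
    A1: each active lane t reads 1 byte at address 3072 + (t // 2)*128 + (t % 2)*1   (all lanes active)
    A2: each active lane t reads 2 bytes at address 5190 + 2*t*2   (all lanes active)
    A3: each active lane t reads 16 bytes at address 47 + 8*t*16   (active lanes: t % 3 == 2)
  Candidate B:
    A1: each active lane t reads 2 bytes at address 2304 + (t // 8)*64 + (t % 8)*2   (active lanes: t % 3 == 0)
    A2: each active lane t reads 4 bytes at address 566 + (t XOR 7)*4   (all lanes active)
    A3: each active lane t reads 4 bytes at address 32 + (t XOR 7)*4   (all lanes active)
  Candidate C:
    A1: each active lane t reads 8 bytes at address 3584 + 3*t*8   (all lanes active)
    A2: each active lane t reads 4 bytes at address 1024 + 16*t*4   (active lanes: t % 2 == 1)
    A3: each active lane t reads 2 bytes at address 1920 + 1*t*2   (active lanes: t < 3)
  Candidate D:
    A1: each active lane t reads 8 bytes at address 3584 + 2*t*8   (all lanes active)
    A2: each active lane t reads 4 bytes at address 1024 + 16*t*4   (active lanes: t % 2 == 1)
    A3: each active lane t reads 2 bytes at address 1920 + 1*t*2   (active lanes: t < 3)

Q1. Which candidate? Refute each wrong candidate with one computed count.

A: A1 gives 4 transactions, not 2
B: A1 gives 1 transaction, not 2
C: A1 gives 3 transactions, not 2
D: all counts match (2,4,1)

Answer: D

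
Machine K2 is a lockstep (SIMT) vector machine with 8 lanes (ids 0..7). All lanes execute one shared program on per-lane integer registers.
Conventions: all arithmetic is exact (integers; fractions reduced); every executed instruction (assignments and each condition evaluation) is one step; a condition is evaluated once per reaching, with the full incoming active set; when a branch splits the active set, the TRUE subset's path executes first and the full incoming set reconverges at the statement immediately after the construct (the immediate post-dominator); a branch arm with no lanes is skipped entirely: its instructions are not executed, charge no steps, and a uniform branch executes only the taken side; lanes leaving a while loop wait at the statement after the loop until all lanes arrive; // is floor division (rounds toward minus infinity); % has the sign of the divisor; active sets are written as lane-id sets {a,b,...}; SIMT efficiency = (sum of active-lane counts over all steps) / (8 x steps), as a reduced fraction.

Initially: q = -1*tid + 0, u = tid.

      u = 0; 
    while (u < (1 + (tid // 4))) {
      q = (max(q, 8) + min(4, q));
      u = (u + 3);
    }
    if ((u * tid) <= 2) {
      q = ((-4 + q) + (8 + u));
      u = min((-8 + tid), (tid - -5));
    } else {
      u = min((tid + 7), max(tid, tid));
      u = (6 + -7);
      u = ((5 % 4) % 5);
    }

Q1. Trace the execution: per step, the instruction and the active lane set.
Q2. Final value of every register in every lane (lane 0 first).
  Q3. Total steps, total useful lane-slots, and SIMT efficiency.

step 0: u <- 0                       {0,1,2,3,4,5,6,7}
step 1: eval (u < (1 + (tid // 4)))  {0,1,2,3,4,5,6,7}
step 2: q <- (max(q, 8) + min(4, q)) {0,1,2,3,4,5,6,7}
step 3: u <- (u + 3)                 {0,1,2,3,4,5,6,7}
step 4: eval (u < (1 + (tid // 4)))  {0,1,2,3,4,5,6,7}
step 5: eval ((u * tid) <= 2)        {0,1,2,3,4,5,6,7}
step 6: q <- ((-4 + q) + (8 + u))    {0}
step 7: u <- min((-8 + tid), (tid - -5)) {0}
step 8: u <- min((tid + 7), max(tid, tid)) {1,2,3,4,5,6,7}
step 9: u <- (6 + -7)                {1,2,3,4,5,6,7}
step 10: u <- ((5 % 4) % 5)           {1,2,3,4,5,6,7}

Answer: 11 steps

q: 15,7,6,5,4,3,2,1
u: -8,1,1,1,1,1,1,1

steps = 11; useful = 71; efficiency = 71/88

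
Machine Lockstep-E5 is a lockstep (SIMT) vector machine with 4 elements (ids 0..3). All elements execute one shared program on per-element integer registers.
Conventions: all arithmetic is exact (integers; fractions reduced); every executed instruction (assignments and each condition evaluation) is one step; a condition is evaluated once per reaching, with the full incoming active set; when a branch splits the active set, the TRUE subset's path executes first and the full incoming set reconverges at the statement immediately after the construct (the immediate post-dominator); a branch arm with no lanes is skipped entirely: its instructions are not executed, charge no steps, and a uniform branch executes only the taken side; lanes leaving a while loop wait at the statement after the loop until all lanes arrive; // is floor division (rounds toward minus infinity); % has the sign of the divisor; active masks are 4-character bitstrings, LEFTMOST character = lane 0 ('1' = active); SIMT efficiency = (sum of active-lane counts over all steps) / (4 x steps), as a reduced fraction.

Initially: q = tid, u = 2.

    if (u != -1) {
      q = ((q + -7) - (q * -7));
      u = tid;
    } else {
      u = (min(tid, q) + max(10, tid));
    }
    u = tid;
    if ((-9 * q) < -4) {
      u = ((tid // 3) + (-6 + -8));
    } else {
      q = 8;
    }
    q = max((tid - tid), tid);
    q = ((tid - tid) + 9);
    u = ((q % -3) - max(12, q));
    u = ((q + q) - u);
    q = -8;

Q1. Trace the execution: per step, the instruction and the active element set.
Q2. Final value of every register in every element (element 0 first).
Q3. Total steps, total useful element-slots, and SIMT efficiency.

step 0: eval (u != -1)               1111
step 1: q <- ((q + -7) - (q * -7))   1111
step 2: u <- tid                     1111
step 3: u <- tid                     1111
step 4: eval ((-9 * q) < -4)         1111
step 5: u <- ((tid // 3) + (-6 + -8)) 0111
step 6: q <- 8                       1000
step 7: q <- max((tid - tid), tid)   1111
step 8: q <- ((tid - tid) + 9)       1111
step 9: u <- ((q % -3) - max(12, q)) 1111
step 10: u <- ((q + q) - u)           1111
step 11: q <- -8                      1111

Answer: 12 steps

q: -8,-8,-8,-8
u: 30,30,30,30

steps = 12; useful = 44; efficiency = 44/48 = 11/12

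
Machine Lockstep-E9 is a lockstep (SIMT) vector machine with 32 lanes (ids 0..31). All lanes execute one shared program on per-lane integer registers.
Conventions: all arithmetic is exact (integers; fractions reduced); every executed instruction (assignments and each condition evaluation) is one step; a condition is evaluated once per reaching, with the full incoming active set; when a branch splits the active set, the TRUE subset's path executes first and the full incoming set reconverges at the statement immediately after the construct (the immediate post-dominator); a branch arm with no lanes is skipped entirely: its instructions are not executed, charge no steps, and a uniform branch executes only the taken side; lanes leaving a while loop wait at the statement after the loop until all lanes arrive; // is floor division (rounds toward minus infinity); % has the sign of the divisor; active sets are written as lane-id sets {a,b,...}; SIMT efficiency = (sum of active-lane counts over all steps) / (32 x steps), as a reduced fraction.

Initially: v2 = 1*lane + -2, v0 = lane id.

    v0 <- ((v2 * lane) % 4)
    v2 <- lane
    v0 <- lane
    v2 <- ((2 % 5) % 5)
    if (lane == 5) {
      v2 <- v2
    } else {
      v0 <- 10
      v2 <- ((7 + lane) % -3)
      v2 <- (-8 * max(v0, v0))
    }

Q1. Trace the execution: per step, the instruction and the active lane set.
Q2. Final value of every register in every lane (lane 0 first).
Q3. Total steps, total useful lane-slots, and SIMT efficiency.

step 0: v0 <- ((v2 * lane) % 4)      {0,1,2,3,4,5,6,7,8,9,10,11,12,13,14,15,16,17,18,19,20,21,22,23,24,25,26,27,28,29,30,31}
step 1: v2 <- lane                   {0,1,2,3,4,5,6,7,8,9,10,11,12,13,14,15,16,17,18,19,20,21,22,23,24,25,26,27,28,29,30,31}
step 2: v0 <- lane                   {0,1,2,3,4,5,6,7,8,9,10,11,12,13,14,15,16,17,18,19,20,21,22,23,24,25,26,27,28,29,30,31}
step 3: v2 <- ((2 % 5) % 5)          {0,1,2,3,4,5,6,7,8,9,10,11,12,13,14,15,16,17,18,19,20,21,22,23,24,25,26,27,28,29,30,31}
step 4: eval (lane == 5)             {0,1,2,3,4,5,6,7,8,9,10,11,12,13,14,15,16,17,18,19,20,21,22,23,24,25,26,27,28,29,30,31}
step 5: v2 <- v2                     {5}
step 6: v0 <- 10                     {0,1,2,3,4,6,7,8,9,10,11,12,13,14,15,16,17,18,19,20,21,22,23,24,25,26,27,28,29,30,31}
step 7: v2 <- ((7 + lane) % -3)      {0,1,2,3,4,6,7,8,9,10,11,12,13,14,15,16,17,18,19,20,21,22,23,24,25,26,27,28,29,30,31}
step 8: v2 <- (-8 * max(v0, v0))     {0,1,2,3,4,6,7,8,9,10,11,12,13,14,15,16,17,18,19,20,21,22,23,24,25,26,27,28,29,30,31}

Answer: 9 steps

v2: -80,-80,-80,-80,-80,2,-80,-80,-80,-80,-80,-80,-80,-80,-80,-80,-80,-80,-80,-80,-80,-80,-80,-80,-80,-80,-80,-80,-80,-80,-80,-80
v0: 10,10,10,10,10,5,10,10,10,10,10,10,10,10,10,10,10,10,10,10,10,10,10,10,10,10,10,10,10,10,10,10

steps = 9; useful = 254; efficiency = 254/288 = 127/144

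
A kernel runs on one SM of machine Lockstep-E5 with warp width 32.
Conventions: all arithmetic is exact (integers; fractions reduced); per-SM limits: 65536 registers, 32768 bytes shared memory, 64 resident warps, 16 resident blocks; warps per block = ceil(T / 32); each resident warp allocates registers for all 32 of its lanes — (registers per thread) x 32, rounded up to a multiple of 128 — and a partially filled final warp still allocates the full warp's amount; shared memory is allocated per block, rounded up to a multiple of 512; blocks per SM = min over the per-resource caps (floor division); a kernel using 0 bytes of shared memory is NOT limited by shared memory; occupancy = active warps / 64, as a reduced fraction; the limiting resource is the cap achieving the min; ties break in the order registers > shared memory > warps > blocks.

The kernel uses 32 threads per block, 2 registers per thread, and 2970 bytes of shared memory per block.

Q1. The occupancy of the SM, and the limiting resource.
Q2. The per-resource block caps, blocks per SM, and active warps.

Answer: occupancy 5/32, limited by shared memory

registers: 512 blocks
shared memory: 10 blocks
warps: 64 blocks
blocks: 16 blocks

Answer: 10 blocks, 10 active warps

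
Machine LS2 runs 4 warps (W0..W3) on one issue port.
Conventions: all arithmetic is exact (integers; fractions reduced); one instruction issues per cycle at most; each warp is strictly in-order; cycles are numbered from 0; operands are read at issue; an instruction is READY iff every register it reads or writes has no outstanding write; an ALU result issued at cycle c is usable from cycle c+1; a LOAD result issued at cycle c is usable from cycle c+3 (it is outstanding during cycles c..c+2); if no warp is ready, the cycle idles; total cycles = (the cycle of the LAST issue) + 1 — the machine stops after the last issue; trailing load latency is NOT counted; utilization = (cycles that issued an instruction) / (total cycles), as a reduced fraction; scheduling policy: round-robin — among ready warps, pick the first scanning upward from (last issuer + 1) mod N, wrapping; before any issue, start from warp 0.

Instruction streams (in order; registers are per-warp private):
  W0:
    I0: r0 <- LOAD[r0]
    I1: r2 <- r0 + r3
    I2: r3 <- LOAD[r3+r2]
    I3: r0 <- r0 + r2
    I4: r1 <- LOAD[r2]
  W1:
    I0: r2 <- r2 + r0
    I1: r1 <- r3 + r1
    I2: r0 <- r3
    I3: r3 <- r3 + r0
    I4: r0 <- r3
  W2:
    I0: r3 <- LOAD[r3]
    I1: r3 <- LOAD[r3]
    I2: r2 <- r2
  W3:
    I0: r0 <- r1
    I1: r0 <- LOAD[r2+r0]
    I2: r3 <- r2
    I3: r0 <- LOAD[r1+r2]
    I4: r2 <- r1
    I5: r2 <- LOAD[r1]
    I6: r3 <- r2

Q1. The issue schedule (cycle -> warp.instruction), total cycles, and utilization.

cycle 0: W0.I0
cycle 1: W1.I0
cycle 2: W2.I0
cycle 3: W3.I0
cycle 4: W0.I1
cycle 5: W1.I1
cycle 6: W2.I1
cycle 7: W3.I1
cycle 8: W0.I2
cycle 9: W1.I2
cycle 10: W2.I2
cycle 11: W3.I2
cycle 12: W0.I3
cycle 13: W1.I3
cycle 14: W3.I3
cycle 15: W0.I4
cycle 16: W1.I4
cycle 17: W3.I4
cycle 18: W3.I5
cycle 19: idle
cycle 20: idle
cycle 21: W3.I6

Answer: 22 cycles, utilization 10/11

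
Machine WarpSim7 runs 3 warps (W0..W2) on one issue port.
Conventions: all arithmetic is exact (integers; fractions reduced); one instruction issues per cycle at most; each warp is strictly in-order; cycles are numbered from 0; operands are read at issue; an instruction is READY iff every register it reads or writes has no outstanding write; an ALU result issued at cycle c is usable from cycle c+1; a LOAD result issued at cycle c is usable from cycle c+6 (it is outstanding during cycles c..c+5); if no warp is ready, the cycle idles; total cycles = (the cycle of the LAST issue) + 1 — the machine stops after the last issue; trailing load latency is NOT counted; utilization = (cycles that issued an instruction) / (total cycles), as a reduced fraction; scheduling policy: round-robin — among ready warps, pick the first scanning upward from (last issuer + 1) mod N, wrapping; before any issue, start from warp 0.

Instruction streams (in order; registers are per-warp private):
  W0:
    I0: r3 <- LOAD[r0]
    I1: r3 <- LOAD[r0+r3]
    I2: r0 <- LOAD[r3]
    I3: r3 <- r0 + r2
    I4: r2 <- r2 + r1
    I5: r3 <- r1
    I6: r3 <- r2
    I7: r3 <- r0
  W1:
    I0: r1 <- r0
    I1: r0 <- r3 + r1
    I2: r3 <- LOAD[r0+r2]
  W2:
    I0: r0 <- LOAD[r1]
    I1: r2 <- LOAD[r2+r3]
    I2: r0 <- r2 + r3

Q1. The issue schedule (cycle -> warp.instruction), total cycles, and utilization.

cycle 0: W0.I0
cycle 1: W1.I0
cycle 2: W2.I0
cycle 3: W1.I1
cycle 4: W2.I1
cycle 5: W1.I2
cycle 6: W0.I1
cycle 7: idle
cycle 8: idle
cycle 9: idle
cycle 10: W2.I2
cycle 11: idle
cycle 12: W0.I2
cycle 13: idle
cycle 14: idle
cycle 15: idle
cycle 16: idle
cycle 17: idle
cycle 18: W0.I3
cycle 19: W0.I4
cycle 20: W0.I5
cycle 21: W0.I6
cycle 22: W0.I7

Answer: 23 cycles, utilization 14/23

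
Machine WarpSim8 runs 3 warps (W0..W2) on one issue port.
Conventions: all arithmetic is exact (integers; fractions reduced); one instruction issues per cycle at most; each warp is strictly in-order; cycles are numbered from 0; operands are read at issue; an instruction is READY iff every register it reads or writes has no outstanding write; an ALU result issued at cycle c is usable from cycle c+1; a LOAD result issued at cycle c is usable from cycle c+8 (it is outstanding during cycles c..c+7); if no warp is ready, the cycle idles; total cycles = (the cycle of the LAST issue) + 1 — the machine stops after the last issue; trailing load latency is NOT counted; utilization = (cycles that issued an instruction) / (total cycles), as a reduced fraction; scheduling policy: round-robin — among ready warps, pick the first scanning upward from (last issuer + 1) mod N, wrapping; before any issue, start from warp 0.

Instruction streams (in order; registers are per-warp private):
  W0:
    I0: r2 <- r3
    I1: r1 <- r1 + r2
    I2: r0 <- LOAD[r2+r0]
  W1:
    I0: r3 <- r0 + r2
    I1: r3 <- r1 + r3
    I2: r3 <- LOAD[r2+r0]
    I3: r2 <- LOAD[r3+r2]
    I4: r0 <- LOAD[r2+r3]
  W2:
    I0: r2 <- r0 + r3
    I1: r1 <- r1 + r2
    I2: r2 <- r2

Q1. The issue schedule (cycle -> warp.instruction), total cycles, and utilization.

cycle 0: W0.I0
cycle 1: W1.I0
cycle 2: W2.I0
cycle 3: W0.I1
cycle 4: W1.I1
cycle 5: W2.I1
cycle 6: W0.I2
cycle 7: W1.I2
cycle 8: W2.I2
cycle 9: idle
cycle 10: idle
cycle 11: idle
cycle 12: idle
cycle 13: idle
cycle 14: idle
cycle 15: W1.I3
cycle 16: idle
cycle 17: idle
cycle 18: idle
cycle 19: idle
cycle 20: idle
cycle 21: idle
cycle 22: idle
cycle 23: W1.I4

Answer: 24 cycles, utilization 11/24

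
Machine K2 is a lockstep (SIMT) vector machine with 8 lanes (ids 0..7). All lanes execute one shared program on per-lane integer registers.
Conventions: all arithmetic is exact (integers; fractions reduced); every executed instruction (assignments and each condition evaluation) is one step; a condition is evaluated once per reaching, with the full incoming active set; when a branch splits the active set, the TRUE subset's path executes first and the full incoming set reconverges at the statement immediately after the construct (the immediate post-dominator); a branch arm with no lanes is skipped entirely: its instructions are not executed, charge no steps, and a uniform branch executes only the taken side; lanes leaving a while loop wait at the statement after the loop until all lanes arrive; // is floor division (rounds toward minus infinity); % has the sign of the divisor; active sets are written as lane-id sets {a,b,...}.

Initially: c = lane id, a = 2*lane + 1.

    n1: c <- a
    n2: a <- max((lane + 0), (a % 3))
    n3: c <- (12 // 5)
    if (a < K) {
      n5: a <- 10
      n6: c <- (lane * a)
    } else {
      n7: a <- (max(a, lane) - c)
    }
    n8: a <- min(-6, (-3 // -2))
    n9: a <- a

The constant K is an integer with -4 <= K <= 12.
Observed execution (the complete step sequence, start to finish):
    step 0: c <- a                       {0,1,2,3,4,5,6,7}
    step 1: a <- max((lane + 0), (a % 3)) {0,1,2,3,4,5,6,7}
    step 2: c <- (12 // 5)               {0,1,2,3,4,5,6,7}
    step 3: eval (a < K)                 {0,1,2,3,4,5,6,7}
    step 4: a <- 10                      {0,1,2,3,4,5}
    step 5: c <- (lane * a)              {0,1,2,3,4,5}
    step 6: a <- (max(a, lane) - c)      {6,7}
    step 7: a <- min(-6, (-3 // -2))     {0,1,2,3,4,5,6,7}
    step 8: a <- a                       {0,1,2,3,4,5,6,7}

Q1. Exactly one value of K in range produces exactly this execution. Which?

Answer: K = 6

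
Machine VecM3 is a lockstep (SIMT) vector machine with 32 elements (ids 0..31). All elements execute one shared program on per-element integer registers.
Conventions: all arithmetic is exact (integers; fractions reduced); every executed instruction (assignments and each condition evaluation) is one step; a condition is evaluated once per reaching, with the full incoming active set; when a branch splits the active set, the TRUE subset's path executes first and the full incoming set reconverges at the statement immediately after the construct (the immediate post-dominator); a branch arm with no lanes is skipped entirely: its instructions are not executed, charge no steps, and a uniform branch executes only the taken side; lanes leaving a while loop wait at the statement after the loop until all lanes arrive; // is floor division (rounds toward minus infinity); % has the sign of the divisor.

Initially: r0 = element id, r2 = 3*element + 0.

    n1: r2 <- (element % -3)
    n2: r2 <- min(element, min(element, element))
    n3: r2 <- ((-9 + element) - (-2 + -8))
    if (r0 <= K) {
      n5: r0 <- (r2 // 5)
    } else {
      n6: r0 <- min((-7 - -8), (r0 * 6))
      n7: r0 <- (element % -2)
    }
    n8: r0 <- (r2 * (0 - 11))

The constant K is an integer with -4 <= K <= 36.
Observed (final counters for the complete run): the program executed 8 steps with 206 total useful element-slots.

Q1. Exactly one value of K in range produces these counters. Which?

Answer: K = 17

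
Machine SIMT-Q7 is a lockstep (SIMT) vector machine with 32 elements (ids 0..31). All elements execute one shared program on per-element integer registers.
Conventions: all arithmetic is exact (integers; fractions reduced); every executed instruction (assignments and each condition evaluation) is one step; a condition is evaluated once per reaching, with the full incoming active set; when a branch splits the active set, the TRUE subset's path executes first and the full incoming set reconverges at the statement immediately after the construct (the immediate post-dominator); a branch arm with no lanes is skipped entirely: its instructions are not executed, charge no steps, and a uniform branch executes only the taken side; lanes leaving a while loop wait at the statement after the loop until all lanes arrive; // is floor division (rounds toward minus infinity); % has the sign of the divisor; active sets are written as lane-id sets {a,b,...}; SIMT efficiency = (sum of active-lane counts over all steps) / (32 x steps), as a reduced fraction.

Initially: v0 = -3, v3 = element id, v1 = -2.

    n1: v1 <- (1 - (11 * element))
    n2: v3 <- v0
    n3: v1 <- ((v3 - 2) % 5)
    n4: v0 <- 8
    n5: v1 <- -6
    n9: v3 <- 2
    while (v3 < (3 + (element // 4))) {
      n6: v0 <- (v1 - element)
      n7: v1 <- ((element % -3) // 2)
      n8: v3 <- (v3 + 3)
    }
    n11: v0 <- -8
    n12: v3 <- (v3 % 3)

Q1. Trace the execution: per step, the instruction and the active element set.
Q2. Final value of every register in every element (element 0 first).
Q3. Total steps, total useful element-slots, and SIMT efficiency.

step 0: v1 <- (1 - (11 * element))   {0,1,2,3,4,5,6,7,8,9,10,11,12,13,14,15,16,17,18,19,20,21,22,23,24,25,26,27,28,29,30,31}
step 1: v3 <- v0                     {0,1,2,3,4,5,6,7,8,9,10,11,12,13,14,15,16,17,18,19,20,21,22,23,24,25,26,27,28,29,30,31}
step 2: v1 <- ((v3 - 2) % 5)         {0,1,2,3,4,5,6,7,8,9,10,11,12,13,14,15,16,17,18,19,20,21,22,23,24,25,26,27,28,29,30,31}
step 3: v0 <- 8                      {0,1,2,3,4,5,6,7,8,9,10,11,12,13,14,15,16,17,18,19,20,21,22,23,24,25,26,27,28,29,30,31}
step 4: v1 <- -6                     {0,1,2,3,4,5,6,7,8,9,10,11,12,13,14,15,16,17,18,19,20,21,22,23,24,25,26,27,28,29,30,31}
step 5: v3 <- 2                      {0,1,2,3,4,5,6,7,8,9,10,11,12,13,14,15,16,17,18,19,20,21,22,23,24,25,26,27,28,29,30,31}
step 6: eval (v3 < (3 + (element // 4))) {0,1,2,3,4,5,6,7,8,9,10,11,12,13,14,15,16,17,18,19,20,21,22,23,24,25,26,27,28,29,30,31}
step 7: v0 <- (v1 - element)         {0,1,2,3,4,5,6,7,8,9,10,11,12,13,14,15,16,17,18,19,20,21,22,23,24,25,26,27,28,29,30,31}
step 8: v1 <- ((element % -3) // 2)  {0,1,2,3,4,5,6,7,8,9,10,11,12,13,14,15,16,17,18,19,20,21,22,23,24,25,26,27,28,29,30,31}
step 9: v3 <- (v3 + 3)               {0,1,2,3,4,5,6,7,8,9,10,11,12,13,14,15,16,17,18,19,20,21,22,23,24,25,26,27,28,29,30,31}
step 10: eval (v3 < (3 + (element // 4))) {0,1,2,3,4,5,6,7,8,9,10,11,12,13,14,15,16,17,18,19,20,21,22,23,24,25,26,27,28,29,30,31}
step 11: v0 <- (v1 - element)         {12,13,14,15,16,17,18,19,20,21,22,23,24,25,26,27,28,29,30,31}
step 12: v1 <- ((element % -3) // 2)  {12,13,14,15,16,17,18,19,20,21,22,23,24,25,26,27,28,29,30,31}
step 13: v3 <- (v3 + 3)               {12,13,14,15,16,17,18,19,20,21,22,23,24,25,26,27,28,29,30,31}
step 14: eval (v3 < (3 + (element // 4))) {12,13,14,15,16,17,18,19,20,21,22,23,24,25,26,27,28,29,30,31}
step 15: v0 <- (v1 - element)         {24,25,26,27,28,29,30,31}
step 16: v1 <- ((element % -3) // 2)  {24,25,26,27,28,29,30,31}
step 17: v3 <- (v3 + 3)               {24,25,26,27,28,29,30,31}
step 18: eval (v3 < (3 + (element // 4))) {24,25,26,27,28,29,30,31}
step 19: v0 <- -8                     {0,1,2,3,4,5,6,7,8,9,10,11,12,13,14,15,16,17,18,19,20,21,22,23,24,25,26,27,28,29,30,31}
step 20: v3 <- (v3 % 3)               {0,1,2,3,4,5,6,7,8,9,10,11,12,13,14,15,16,17,18,19,20,21,22,23,24,25,26,27,28,29,30,31}

Answer: 21 steps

v0: -8,-8,-8,-8,-8,-8,-8,-8,-8,-8,-8,-8,-8,-8,-8,-8,-8,-8,-8,-8,-8,-8,-8,-8,-8,-8,-8,-8,-8,-8,-8,-8
v3: 2,2,2,2,2,2,2,2,2,2,2,2,2,2,2,2,2,2,2,2,2,2,2,2,2,2,2,2,2,2,2,2
v1: 0,-1,-1,0,-1,-1,0,-1,-1,0,-1,-1,0,-1,-1,0,-1,-1,0,-1,-1,0,-1,-1,0,-1,-1,0,-1,-1,0,-1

steps = 21; useful = 528; efficiency = 528/672 = 11/14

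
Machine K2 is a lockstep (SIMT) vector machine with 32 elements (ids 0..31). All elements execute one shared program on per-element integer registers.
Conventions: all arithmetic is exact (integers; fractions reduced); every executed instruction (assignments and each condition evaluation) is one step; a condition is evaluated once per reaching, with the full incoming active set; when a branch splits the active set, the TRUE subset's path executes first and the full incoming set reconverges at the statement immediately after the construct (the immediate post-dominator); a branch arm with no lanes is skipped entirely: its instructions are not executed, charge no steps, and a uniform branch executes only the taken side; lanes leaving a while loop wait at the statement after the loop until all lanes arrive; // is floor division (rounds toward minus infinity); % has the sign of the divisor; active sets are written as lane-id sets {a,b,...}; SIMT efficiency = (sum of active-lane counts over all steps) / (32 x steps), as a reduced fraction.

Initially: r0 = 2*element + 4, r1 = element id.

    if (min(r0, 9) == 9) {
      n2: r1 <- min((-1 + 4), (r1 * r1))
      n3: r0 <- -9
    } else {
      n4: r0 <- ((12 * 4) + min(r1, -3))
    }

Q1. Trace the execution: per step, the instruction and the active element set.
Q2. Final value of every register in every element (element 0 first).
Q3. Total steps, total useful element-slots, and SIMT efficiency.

step 0: eval (min(r0, 9) == 9)       {0,1,2,3,4,5,6,7,8,9,10,11,12,13,14,15,16,17,18,19,20,21,22,23,24,25,26,27,28,29,30,31}
step 1: r1 <- min((-1 + 4), (r1 * r1)) {3,4,5,6,7,8,9,10,11,12,13,14,15,16,17,18,19,20,21,22,23,24,25,26,27,28,29,30,31}
step 2: r0 <- -9                     {3,4,5,6,7,8,9,10,11,12,13,14,15,16,17,18,19,20,21,22,23,24,25,26,27,28,29,30,31}
step 3: r0 <- ((12 * 4) + min(r1, -3)) {0,1,2}

Answer: 4 steps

r0: 45,45,45,-9,-9,-9,-9,-9,-9,-9,-9,-9,-9,-9,-9,-9,-9,-9,-9,-9,-9,-9,-9,-9,-9,-9,-9,-9,-9,-9,-9,-9
r1: 0,1,2,3,3,3,3,3,3,3,3,3,3,3,3,3,3,3,3,3,3,3,3,3,3,3,3,3,3,3,3,3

steps = 4; useful = 93; efficiency = 93/128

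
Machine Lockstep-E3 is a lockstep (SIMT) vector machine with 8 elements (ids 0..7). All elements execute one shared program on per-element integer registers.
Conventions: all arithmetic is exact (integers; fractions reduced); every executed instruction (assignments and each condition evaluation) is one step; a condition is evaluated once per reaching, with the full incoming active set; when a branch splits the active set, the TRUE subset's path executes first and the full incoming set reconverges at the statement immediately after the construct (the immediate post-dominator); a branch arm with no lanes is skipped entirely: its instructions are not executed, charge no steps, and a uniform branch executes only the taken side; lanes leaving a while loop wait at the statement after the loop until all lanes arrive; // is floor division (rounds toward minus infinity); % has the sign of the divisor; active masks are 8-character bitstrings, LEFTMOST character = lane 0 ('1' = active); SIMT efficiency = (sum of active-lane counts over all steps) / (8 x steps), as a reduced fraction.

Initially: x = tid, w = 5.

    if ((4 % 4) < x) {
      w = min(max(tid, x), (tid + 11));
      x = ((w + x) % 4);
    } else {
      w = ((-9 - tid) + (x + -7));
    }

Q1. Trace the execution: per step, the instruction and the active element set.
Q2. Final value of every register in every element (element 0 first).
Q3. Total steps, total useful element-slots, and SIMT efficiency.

step 0: eval ((4 % 4) < x)           11111111
step 1: w <- min(max(tid, x), (tid + 11)) 01111111
step 2: x <- ((w + x) % 4)           01111111
step 3: w <- ((-9 - tid) + (x + -7)) 10000000

Answer: 4 steps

x: 0,2,0,2,0,2,0,2
w: -16,1,2,3,4,5,6,7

steps = 4; useful = 23; efficiency = 23/32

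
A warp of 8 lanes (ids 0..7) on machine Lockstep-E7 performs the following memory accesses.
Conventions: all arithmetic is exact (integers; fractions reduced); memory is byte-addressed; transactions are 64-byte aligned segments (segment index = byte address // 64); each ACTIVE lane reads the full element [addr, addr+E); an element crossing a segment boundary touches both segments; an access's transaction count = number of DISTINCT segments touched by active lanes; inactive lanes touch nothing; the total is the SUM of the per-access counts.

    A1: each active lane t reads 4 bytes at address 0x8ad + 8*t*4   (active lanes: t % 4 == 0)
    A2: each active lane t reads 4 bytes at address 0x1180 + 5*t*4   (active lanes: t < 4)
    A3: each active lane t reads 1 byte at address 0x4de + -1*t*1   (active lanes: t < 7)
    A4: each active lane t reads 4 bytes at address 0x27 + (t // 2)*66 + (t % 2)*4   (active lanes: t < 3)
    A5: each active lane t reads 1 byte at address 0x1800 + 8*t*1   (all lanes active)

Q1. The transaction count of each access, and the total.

A1: 2 transactions
A2: 1 transaction
A3: 1 transaction
A4: 2 transactions
A5: 1 transaction

Answer: 2,1,1,2,1; total 7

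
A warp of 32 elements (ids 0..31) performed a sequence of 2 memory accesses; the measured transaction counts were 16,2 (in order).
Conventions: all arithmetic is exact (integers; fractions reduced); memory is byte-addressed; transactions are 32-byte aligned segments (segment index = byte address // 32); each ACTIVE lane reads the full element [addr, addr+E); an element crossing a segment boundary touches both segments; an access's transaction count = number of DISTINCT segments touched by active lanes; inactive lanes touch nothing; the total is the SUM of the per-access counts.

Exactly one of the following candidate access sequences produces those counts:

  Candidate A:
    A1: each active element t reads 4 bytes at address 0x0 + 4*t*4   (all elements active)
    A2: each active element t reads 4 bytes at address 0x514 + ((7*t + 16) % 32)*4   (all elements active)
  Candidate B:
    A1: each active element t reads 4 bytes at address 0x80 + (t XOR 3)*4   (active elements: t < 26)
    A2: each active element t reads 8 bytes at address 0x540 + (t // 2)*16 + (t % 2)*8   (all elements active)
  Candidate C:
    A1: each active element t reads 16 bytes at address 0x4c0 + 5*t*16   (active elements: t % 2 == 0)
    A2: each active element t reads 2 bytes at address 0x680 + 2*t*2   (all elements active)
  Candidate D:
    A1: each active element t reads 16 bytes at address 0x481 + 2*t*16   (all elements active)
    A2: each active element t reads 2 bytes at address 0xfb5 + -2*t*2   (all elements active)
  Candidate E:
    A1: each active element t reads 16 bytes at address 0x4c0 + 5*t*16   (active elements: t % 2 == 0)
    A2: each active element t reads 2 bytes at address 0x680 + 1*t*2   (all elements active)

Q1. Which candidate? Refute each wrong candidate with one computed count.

A: A2 gives 5 transactions, not 2
B: A1 gives 4 transactions, not 16
C: A2 gives 4 transactions, not 2
D: A1 gives 32 transactions, not 16
E: all counts match (16,2)

Answer: E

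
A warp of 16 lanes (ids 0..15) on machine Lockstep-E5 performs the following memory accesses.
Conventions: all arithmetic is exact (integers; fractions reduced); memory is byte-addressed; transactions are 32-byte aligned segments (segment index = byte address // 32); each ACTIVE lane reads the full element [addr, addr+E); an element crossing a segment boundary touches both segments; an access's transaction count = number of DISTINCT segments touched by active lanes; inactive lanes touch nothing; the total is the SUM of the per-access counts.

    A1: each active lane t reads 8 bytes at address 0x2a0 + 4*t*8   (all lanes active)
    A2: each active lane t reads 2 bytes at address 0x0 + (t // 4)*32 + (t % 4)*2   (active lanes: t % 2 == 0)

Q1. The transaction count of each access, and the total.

A1: 16 transactions
A2: 4 transactions

Answer: 16,4; total 20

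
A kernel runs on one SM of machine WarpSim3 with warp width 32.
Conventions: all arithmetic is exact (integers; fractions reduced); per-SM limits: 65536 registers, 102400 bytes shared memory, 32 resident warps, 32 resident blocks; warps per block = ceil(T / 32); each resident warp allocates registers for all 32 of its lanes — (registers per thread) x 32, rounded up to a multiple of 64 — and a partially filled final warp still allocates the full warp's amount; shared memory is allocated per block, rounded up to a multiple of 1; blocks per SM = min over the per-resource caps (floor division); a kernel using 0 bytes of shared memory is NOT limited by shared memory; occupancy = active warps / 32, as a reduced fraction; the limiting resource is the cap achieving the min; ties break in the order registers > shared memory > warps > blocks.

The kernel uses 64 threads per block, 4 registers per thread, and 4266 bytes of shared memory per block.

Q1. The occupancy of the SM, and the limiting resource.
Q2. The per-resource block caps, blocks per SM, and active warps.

Answer: occupancy 1, limited by warps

registers: 256 blocks
shared memory: 24 blocks
warps: 16 blocks
blocks: 32 blocks

Answer: 16 blocks, 32 active warps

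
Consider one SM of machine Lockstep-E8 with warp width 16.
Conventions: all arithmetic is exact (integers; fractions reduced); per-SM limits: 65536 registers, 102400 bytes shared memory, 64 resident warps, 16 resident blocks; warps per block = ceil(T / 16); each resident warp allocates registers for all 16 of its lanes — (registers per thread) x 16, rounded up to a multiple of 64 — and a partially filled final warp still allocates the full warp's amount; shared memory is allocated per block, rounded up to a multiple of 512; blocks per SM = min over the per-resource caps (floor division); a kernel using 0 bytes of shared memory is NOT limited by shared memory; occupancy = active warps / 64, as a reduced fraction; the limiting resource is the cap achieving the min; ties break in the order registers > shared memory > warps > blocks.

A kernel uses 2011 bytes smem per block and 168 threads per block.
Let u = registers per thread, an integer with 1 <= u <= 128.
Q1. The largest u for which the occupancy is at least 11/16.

Answer: u = 92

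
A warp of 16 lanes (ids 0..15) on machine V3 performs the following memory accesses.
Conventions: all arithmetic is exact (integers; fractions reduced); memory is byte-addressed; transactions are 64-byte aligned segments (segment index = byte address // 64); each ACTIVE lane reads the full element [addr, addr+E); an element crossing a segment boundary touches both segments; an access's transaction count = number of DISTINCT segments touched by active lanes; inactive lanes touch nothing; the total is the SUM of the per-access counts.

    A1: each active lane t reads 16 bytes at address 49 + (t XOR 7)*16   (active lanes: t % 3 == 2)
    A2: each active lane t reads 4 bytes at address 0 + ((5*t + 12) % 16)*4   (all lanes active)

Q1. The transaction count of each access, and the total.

A1: 4 transactions
A2: 1 transaction

Answer: 4,1; total 5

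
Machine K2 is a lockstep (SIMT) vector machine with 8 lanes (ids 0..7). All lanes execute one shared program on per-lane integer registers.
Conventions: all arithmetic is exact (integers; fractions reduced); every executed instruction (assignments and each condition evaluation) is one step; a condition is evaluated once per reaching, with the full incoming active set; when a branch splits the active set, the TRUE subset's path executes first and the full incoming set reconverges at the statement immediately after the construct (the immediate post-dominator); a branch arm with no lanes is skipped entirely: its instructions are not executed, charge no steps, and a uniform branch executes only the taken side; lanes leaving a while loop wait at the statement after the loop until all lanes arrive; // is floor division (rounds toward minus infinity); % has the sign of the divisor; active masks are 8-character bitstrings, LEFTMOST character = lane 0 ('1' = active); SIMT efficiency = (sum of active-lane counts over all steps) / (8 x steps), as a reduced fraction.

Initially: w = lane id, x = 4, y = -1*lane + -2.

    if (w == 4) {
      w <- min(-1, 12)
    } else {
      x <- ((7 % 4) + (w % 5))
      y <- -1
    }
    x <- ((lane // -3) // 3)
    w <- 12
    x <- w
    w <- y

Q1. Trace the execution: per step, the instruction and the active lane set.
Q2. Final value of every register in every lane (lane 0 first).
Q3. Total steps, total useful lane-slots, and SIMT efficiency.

step 0: eval (w == 4)                11111111
step 1: w <- min(-1, 12)             00001000
step 2: x <- ((7 % 4) + (w % 5))     11110111
step 3: y <- -1                      11110111
step 4: x <- ((lane // -3) // 3)     11111111
step 5: w <- 12                      11111111
step 6: x <- w                       11111111
step 7: w <- y                       11111111

Answer: 8 steps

w: -1,-1,-1,-1,-6,-1,-1,-1
x: 12,12,12,12,12,12,12,12
y: -1,-1,-1,-1,-6,-1,-1,-1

steps = 8; useful = 55; efficiency = 55/64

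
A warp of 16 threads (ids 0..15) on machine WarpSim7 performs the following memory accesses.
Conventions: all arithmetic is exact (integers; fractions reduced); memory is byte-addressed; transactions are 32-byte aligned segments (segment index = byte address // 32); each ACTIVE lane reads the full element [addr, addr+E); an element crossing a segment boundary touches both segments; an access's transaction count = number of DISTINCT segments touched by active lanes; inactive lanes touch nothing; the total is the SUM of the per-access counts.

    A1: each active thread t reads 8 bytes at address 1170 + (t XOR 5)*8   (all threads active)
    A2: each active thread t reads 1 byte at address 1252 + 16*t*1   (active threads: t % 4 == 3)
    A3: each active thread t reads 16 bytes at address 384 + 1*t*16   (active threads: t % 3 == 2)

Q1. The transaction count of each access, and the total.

A1: 5 transactions
A2: 4 transactions
A3: 5 transactions

Answer: 5,4,5; total 14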